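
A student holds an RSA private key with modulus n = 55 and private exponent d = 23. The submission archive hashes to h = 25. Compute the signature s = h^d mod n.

h^2 ≡ 25^2 = 625 ≡ 20
h^4 ≡ 20^2 = 400 ≡ 15
h^8 ≡ 15^2 = 225 ≡ 5
h^16 ≡ 5^2 = 25
23 = 16 + 4 + 2 + 1, so h^23 ≡ 25·15·20·25 ≡ 5 (mod 55)

5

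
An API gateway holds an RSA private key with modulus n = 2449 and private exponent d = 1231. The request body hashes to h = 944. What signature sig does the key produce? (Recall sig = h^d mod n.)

758

h^2 ≡ 944^2 = 891136 ≡ 2149
h^4 ≡ 2149^2 = 4618201 ≡ 1836
h^8 ≡ 1836^2 = 3370896 ≡ 1072
h^16 ≡ 1072^2 = 1149184 ≡ 603
h^32 ≡ 603^2 = 363609 ≡ 1157
h^64 ≡ 1157^2 = 1338649 ≡ 1495
h^128 ≡ 1495^2 = 2235025 ≡ 1537
h^256 ≡ 1537^2 = 2362369 ≡ 1533
h^512 ≡ 1533^2 = 2350089 ≡ 1498
h^1024 ≡ 1498^2 = 2244004 ≡ 720
1231 = 1024 + 128 + 64 + 8 + 4 + 2 + 1, so h^1231 ≡ 720·1537·1495·1072·1836·2149·944 ≡ 758 (mod 2449)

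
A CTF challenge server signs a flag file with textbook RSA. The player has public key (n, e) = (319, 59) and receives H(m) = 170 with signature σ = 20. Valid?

yes

σ^2 ≡ 20^2 = 400 ≡ 81
σ^4 ≡ 81^2 = 6561 ≡ 181
σ^8 ≡ 181^2 = 32761 ≡ 223
σ^16 ≡ 223^2 = 49729 ≡ 284
σ^32 ≡ 284^2 = 80656 ≡ 268
59 = 32 + 16 + 8 + 2 + 1, so σ^59 ≡ 268·284·223·81·20 ≡ 170 (mod 319)
Since 170 equals the digest 170, verification succeeds.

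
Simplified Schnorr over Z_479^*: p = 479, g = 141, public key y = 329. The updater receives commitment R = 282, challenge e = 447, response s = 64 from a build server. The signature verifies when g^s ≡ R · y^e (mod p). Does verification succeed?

passes

g^s mod p:
Squares mod 479: 141^1≡141, 141^2≡242, 141^4≡126, 141^8≡69, 141^16≡450, 141^32≡362, 141^64≡277
141^64 ≡ 277 (mod 479)
R · y^e mod p:
Squares mod 479: 329^1≡329, 329^2≡466, 329^4≡169, 329^8≡300, 329^16≡427, 329^32≡309, 329^64≡160, 329^128≡213, 329^256≡343
447 = 256 + 128 + 32 + 16 + 8 + 4 + 2 + 1, so 329^447 ≡ 343·213·309·427·300·169·466·329 ≡ 339 (mod 479)
282·339 = 95598 ≡ 277 (mod 479)
277 ≡ 277 (mod 479); signature holds.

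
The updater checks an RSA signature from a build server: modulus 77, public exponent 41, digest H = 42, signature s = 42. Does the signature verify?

verifies

s^2 ≡ 42^2 = 1764 ≡ 70
s^4 ≡ 70^2 = 4900 ≡ 49
s^8 ≡ 49^2 = 2401 ≡ 14
s^16 ≡ 14^2 = 196 ≡ 42
s^32 ≡ 42^2 = 1764 ≡ 70
41 = 32 + 8 + 1, so s^41 ≡ 70·14·42 ≡ 42 (mod 77)
42 = H, so the signature checks out.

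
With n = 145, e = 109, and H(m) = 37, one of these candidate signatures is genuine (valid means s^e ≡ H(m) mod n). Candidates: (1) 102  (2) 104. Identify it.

1

Candidate 1: 102^2 = 10404 ≡ 109; 102^4 ≡ 109^2 = 11881 ≡ 136; 102^8 ≡ 136^2 = 18496 ≡ 81; 102^16 ≡ 81^2 = 6561 ≡ 36; 102^32 ≡ 36^2 = 1296 ≡ 136; 102^64 ≡ 136^2 = 18496 ≡ 81; 109 = 64 + 32 + 8 + 4 + 1, so 102^109 ≡ 81·136·81·136·102 ≡ 37 (mod 145)
  → matches H(m) = 37
Candidate 2: 104^2 = 10816 ≡ 86; 104^4 ≡ 86^2 = 7396 ≡ 1; 104^8 ≡ 1^2 = 1; 104^16 ≡ 1^2 = 1; 104^32 ≡ 1^2 = 1; 104^64 ≡ 1^2 = 1; 109 = 64 + 32 + 8 + 4 + 1, so 104^109 ≡ 1·1·1·1·104 ≡ 104 (mod 145)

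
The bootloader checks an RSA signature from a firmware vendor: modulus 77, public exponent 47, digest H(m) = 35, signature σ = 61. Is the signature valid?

Squares mod 77: σ^1≡61, σ^2≡25, σ^4≡9, σ^8≡4, σ^16≡16, σ^32≡25
47 = 32 + 8 + 4 + 2 + 1, so σ^47 ≡ 25·4·9·25·61 ≡ 52 (mod 77)
The recovered value 52 does not match the digest 35.

invalid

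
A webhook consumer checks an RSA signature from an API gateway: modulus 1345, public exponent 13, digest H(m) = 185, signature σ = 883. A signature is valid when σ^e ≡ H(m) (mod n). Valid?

σ^2 ≡ 883^2 = 779689 ≡ 934
σ^4 ≡ 934^2 = 872356 ≡ 796
σ^8 ≡ 796^2 = 633616 ≡ 121
13 = 8 + 4 + 1, so σ^13 ≡ 121·796·883 ≡ 1333 (mod 1345)
1333 ≠ 185, so verification fails.

no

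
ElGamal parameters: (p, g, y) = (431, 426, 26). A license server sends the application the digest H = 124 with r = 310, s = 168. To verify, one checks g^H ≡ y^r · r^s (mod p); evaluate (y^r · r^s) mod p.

26^310 mod 431 = 1
310^168 mod 431 = 33
y^r · r^s ≡ 1·33 = 33 ≡ 33 (mod 431)

33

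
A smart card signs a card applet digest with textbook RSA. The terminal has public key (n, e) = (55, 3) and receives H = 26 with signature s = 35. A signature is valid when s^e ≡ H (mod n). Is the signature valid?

invalid

s^2 ≡ 35^2 = 1225 ≡ 15
3 = 2 + 1, so s^3 ≡ 15·35 ≡ 30 (mod 55)
30 ≠ 26, so verification fails.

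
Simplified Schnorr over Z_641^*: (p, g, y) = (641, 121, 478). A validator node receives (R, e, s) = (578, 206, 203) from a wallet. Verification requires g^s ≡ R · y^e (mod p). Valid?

no

g^s mod p:
121^2 = 14641 ≡ 539
121^4 ≡ 539^2 = 290521 ≡ 148
121^8 ≡ 148^2 = 21904 ≡ 110
121^16 ≡ 110^2 = 12100 ≡ 562
121^32 ≡ 562^2 = 315844 ≡ 472
121^64 ≡ 472^2 = 222784 ≡ 357
121^128 ≡ 357^2 = 127449 ≡ 531
203 = 128 + 64 + 8 + 2 + 1, so 121^203 ≡ 531·357·110·539·121 ≡ 163 (mod 641)
R · y^e mod p:
478^2 = 228484 ≡ 288
478^4 ≡ 288^2 = 82944 ≡ 255
478^8 ≡ 255^2 = 65025 ≡ 284
478^16 ≡ 284^2 = 80656 ≡ 531
478^32 ≡ 531^2 = 281961 ≡ 562
478^64 ≡ 562^2 = 315844 ≡ 472
478^128 ≡ 472^2 = 222784 ≡ 357
206 = 128 + 64 + 8 + 4 + 2, so 478^206 ≡ 357·472·284·255·288 ≡ 275 (mod 641)
578·275 = 158950 ≡ 623 (mod 641)
163 ≠ 623; the check fails.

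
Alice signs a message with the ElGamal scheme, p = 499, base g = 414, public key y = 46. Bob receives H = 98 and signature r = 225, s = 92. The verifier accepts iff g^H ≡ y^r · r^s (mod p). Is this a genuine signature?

Left side g^H mod p:
414^2 = 171396 ≡ 239
414^4 ≡ 239^2 = 57121 ≡ 235
414^8 ≡ 235^2 = 55225 ≡ 335
414^16 ≡ 335^2 = 112225 ≡ 449
414^32 ≡ 449^2 = 201601 ≡ 5
414^64 ≡ 5^2 = 25
98 = 64 + 32 + 2, so 414^98 ≡ 25·5·239 ≡ 434 (mod 499)
Right side y^r · r^s mod p:
46^2 = 2116 ≡ 120
46^4 ≡ 120^2 = 14400 ≡ 428
46^8 ≡ 428^2 = 183184 ≡ 51
46^16 ≡ 51^2 = 2601 ≡ 106
46^32 ≡ 106^2 = 11236 ≡ 258
46^64 ≡ 258^2 = 66564 ≡ 197
46^128 ≡ 197^2 = 38809 ≡ 386
225 = 128 + 64 + 32 + 1, so 46^225 ≡ 386·197·258·46 ≡ 6 (mod 499)
225^2 = 50625 ≡ 226
225^4 ≡ 226^2 = 51076 ≡ 178
225^8 ≡ 178^2 = 31684 ≡ 247
225^16 ≡ 247^2 = 61009 ≡ 131
225^32 ≡ 131^2 = 17161 ≡ 195
225^64 ≡ 195^2 = 38025 ≡ 101
92 = 64 + 16 + 8 + 4, so 225^92 ≡ 101·131·247·178 ≡ 405 (mod 499)
6·405 = 2430 ≡ 434 (mod 499)
434 ≡ 434 (mod 499), so the signature is genuine.

genuine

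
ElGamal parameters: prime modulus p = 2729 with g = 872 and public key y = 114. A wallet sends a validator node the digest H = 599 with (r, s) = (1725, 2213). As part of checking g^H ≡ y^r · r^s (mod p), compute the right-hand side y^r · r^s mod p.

114^2 = 12996 ≡ 2080
114^4 ≡ 2080^2 = 4326400 ≡ 935
114^8 ≡ 935^2 = 874225 ≡ 945
114^16 ≡ 945^2 = 893025 ≡ 642
114^32 ≡ 642^2 = 412164 ≡ 85
114^64 ≡ 85^2 = 7225 ≡ 1767
114^128 ≡ 1767^2 = 3122289 ≡ 313
114^256 ≡ 313^2 = 97969 ≡ 2454
114^512 ≡ 2454^2 = 6022116 ≡ 1942
114^1024 ≡ 1942^2 = 3771364 ≡ 2615
1725 = 1024 + 512 + 128 + 32 + 16 + 8 + 4 + 1, so 114^1725 ≡ 2615·1942·313·85·642·945·935·114 ≡ 110 (mod 2729)
1725^2 = 2975625 ≡ 1015
1725^4 ≡ 1015^2 = 1030225 ≡ 1392
1725^8 ≡ 1392^2 = 1937664 ≡ 74
1725^16 ≡ 74^2 = 5476 ≡ 18
1725^32 ≡ 18^2 = 324
1725^64 ≡ 324^2 = 104976 ≡ 1274
1725^128 ≡ 1274^2 = 1623076 ≡ 2050
1725^256 ≡ 2050^2 = 4202500 ≡ 2569
1725^512 ≡ 2569^2 = 6599761 ≡ 1039
1725^1024 ≡ 1039^2 = 1079521 ≡ 1566
1725^2048 ≡ 1566^2 = 2452356 ≡ 1714
2213 = 2048 + 128 + 32 + 4 + 1, so 1725^2213 ≡ 1714·2050·324·1392·1725 ≡ 2475 (mod 2729)
y^r · r^s ≡ 110·2475 = 272250 ≡ 2079 (mod 2729)

2079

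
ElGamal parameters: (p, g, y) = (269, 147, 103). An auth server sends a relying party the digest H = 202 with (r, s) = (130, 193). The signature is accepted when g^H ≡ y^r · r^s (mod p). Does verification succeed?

Left side g^H mod p:
147^2 = 21609 ≡ 89
147^4 ≡ 89^2 = 7921 ≡ 120
147^8 ≡ 120^2 = 14400 ≡ 143
147^16 ≡ 143^2 = 20449 ≡ 5
147^32 ≡ 5^2 = 25
147^64 ≡ 25^2 = 625 ≡ 87
147^128 ≡ 87^2 = 7569 ≡ 37
202 = 128 + 64 + 8 + 2, so 147^202 ≡ 37·87·143·89 ≡ 51 (mod 269)
Right side y^r · r^s mod p:
103^2 = 10609 ≡ 118
103^4 ≡ 118^2 = 13924 ≡ 205
103^8 ≡ 205^2 = 42025 ≡ 61
103^16 ≡ 61^2 = 3721 ≡ 224
103^32 ≡ 224^2 = 50176 ≡ 142
103^64 ≡ 142^2 = 20164 ≡ 258
103^128 ≡ 258^2 = 66564 ≡ 121
130 = 128 + 2, so 103^130 ≡ 121·118 ≡ 21 (mod 269)
130^2 = 16900 ≡ 222
130^4 ≡ 222^2 = 49284 ≡ 57
130^8 ≡ 57^2 = 3249 ≡ 21
130^16 ≡ 21^2 = 441 ≡ 172
130^32 ≡ 172^2 = 29584 ≡ 263
130^64 ≡ 263^2 = 69169 ≡ 36
130^128 ≡ 36^2 = 1296 ≡ 220
193 = 128 + 64 + 1, so 130^193 ≡ 220·36·130 ≡ 137 (mod 269)
21·137 = 2877 ≡ 187 (mod 269)
51 ≠ 187, so verification fails.

fails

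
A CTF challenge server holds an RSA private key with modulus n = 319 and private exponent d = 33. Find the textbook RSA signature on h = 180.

207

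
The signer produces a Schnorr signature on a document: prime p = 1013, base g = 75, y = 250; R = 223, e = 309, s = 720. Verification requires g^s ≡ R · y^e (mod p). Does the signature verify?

does not verify

g^s mod p:
75^2 = 5625 ≡ 560
75^4 ≡ 560^2 = 313600 ≡ 583
75^8 ≡ 583^2 = 339889 ≡ 534
75^16 ≡ 534^2 = 285156 ≡ 503
75^32 ≡ 503^2 = 253009 ≡ 772
75^64 ≡ 772^2 = 595984 ≡ 340
75^128 ≡ 340^2 = 115600 ≡ 118
75^256 ≡ 118^2 = 13924 ≡ 755
75^512 ≡ 755^2 = 570025 ≡ 719
720 = 512 + 128 + 64 + 16, so 75^720 ≡ 719·118·340·503 ≡ 691 (mod 1013)
R · y^e mod p:
250^2 = 62500 ≡ 707
250^4 ≡ 707^2 = 499849 ≡ 440
250^8 ≡ 440^2 = 193600 ≡ 117
250^16 ≡ 117^2 = 13689 ≡ 520
250^32 ≡ 520^2 = 270400 ≡ 942
250^64 ≡ 942^2 = 887364 ≡ 989
250^128 ≡ 989^2 = 978121 ≡ 576
250^256 ≡ 576^2 = 331776 ≡ 525
309 = 256 + 32 + 16 + 4 + 1, so 250^309 ≡ 525·942·520·440·250 ≡ 208 (mod 1013)
223·208 = 46384 ≡ 799 (mod 1013)
691 ≠ 799; the check fails.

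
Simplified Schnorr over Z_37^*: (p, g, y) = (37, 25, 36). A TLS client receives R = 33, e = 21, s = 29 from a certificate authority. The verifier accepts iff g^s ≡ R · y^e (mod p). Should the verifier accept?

accept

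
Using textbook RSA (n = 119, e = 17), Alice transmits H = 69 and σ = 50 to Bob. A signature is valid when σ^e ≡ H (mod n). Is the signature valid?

Squares mod 119: σ^1≡50, σ^2≡1, σ^4≡1, σ^8≡1, σ^16≡1
17 = 16 + 1, so σ^17 ≡ 1·50 ≡ 50 (mod 119)
σ^17 mod 119 = 50, but H = 69.

invalid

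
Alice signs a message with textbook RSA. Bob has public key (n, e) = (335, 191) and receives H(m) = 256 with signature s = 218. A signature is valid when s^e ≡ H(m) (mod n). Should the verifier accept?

reject

s^2 ≡ 218^2 = 47524 ≡ 289
s^4 ≡ 289^2 = 83521 ≡ 106
s^8 ≡ 106^2 = 11236 ≡ 181
s^16 ≡ 181^2 = 32761 ≡ 266
s^32 ≡ 266^2 = 70756 ≡ 71
s^64 ≡ 71^2 = 5041 ≡ 16
s^128 ≡ 16^2 = 256
191 = 128 + 32 + 16 + 8 + 4 + 2 + 1, so s^191 ≡ 256·71·266·181·106·289·218 ≡ 237 (mod 335)
237 ≠ 256, so verification fails.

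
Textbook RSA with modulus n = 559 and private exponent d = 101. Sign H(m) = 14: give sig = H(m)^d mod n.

(H(m))^2 ≡ 14^2 = 196
(H(m))^4 ≡ 196^2 = 38416 ≡ 404
(H(m))^8 ≡ 404^2 = 163216 ≡ 547
(H(m))^16 ≡ 547^2 = 299209 ≡ 144
(H(m))^32 ≡ 144^2 = 20736 ≡ 53
(H(m))^64 ≡ 53^2 = 2809 ≡ 14
101 = 64 + 32 + 4 + 1, so (H(m))^101 ≡ 14·53·404·14 ≡ 339 (mod 559)

339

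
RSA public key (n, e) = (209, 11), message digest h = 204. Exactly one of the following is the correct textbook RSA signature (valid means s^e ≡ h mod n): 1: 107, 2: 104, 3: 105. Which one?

3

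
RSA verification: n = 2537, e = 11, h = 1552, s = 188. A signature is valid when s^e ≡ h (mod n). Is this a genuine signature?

Squares mod 2537: s^1≡188, s^2≡2363, s^4≡2369, s^8≡317
11 = 8 + 2 + 1, so s^11 ≡ 317·2363·188 ≡ 1552 (mod 2537)
1552 = h, so the signature checks out.

genuine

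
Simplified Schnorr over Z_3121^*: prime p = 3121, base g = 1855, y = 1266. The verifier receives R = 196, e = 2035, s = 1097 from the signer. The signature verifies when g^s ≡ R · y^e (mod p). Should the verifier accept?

g^s mod p:
1855^2 = 3441025 ≡ 1683
1855^4 ≡ 1683^2 = 2832489 ≡ 1742
1855^8 ≡ 1742^2 = 3034564 ≡ 952
1855^16 ≡ 952^2 = 906304 ≡ 1214
1855^32 ≡ 1214^2 = 1473796 ≡ 684
1855^64 ≡ 684^2 = 467856 ≡ 2827
1855^128 ≡ 2827^2 = 7991929 ≡ 2169
1855^256 ≡ 2169^2 = 4704561 ≡ 1214
1855^512 ≡ 1214^2 = 1473796 ≡ 684
1855^1024 ≡ 684^2 = 467856 ≡ 2827
1097 = 1024 + 64 + 8 + 1, so 1855^1097 ≡ 2827·2827·952·1855 ≡ 1392 (mod 3121)
R · y^e mod p:
1266^2 = 1602756 ≡ 1683
1266^4 ≡ 1683^2 = 2832489 ≡ 1742
1266^8 ≡ 1742^2 = 3034564 ≡ 952
1266^16 ≡ 952^2 = 906304 ≡ 1214
1266^32 ≡ 1214^2 = 1473796 ≡ 684
1266^64 ≡ 684^2 = 467856 ≡ 2827
1266^128 ≡ 2827^2 = 7991929 ≡ 2169
1266^256 ≡ 2169^2 = 4704561 ≡ 1214
1266^512 ≡ 1214^2 = 1473796 ≡ 684
1266^1024 ≡ 684^2 = 467856 ≡ 2827
2035 = 1024 + 512 + 256 + 128 + 64 + 32 + 16 + 2 + 1, so 1266^2035 ≡ 2827·684·1214·2169·2827·684·1214·1683·1266 ≡ 2109 (mod 3121)
196·2109 = 413364 ≡ 1392 (mod 3121)
1392 ≡ 1392 (mod 3121); signature holds.

accept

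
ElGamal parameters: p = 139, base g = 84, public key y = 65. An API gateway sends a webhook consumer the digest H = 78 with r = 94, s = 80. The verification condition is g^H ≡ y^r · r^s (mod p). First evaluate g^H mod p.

Squares mod 139: 84^1≡84, 84^2≡106, 84^4≡116, 84^8≡112, 84^16≡34, 84^32≡44, 84^64≡129
78 = 64 + 8 + 4 + 2, so 84^78 ≡ 129·112·116·106 ≡ 44 (mod 139)

44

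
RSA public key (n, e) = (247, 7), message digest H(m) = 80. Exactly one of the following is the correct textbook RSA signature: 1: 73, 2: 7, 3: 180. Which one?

Candidate 1: Squares mod 247: 73^1≡73, 73^2≡142, 73^4≡157; 7 = 4 + 2 + 1, so 73^7 ≡ 157·142·73 ≡ 226 (mod 247)
Candidate 2: Squares mod 247: 7^1≡7, 7^2≡49, 7^4≡178; 7 = 4 + 2 + 1, so 7^7 ≡ 178·49·7 ≡ 45 (mod 247)
Candidate 3: Squares mod 247: 180^1≡180, 180^2≡43, 180^4≡120; 7 = 4 + 2 + 1, so 180^7 ≡ 120·43·180 ≡ 80 (mod 247)
  → matches H(m) = 80

3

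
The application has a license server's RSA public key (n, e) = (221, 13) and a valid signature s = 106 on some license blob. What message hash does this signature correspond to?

106

Squares mod 221: s^1≡106, s^2≡186, s^4≡120, s^8≡35
13 = 8 + 4 + 1, so s^13 ≡ 35·120·106 ≡ 106 (mod 221)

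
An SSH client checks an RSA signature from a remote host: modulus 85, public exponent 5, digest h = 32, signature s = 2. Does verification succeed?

passes

s^2 ≡ 2^2 = 4
s^4 ≡ 4^2 = 16
5 = 4 + 1, so s^5 ≡ 16·2 ≡ 32 (mod 85)
s^5 mod 85 = 32 matches h.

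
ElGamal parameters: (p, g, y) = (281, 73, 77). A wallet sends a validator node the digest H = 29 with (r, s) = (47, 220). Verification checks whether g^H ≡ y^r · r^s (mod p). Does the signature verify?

Left side g^H mod p:
73^2 = 5329 ≡ 271
73^4 ≡ 271^2 = 73441 ≡ 100
73^8 ≡ 100^2 = 10000 ≡ 165
73^16 ≡ 165^2 = 27225 ≡ 249
29 = 16 + 8 + 4 + 1, so 73^29 ≡ 249·165·100·73 ≡ 208 (mod 281)
Right side y^r · r^s mod p:
77^2 = 5929 ≡ 28
77^4 ≡ 28^2 = 784 ≡ 222
77^8 ≡ 222^2 = 49284 ≡ 109
77^16 ≡ 109^2 = 11881 ≡ 79
77^32 ≡ 79^2 = 6241 ≡ 59
47 = 32 + 8 + 4 + 2 + 1, so 77^47 ≡ 59·109·222·28·77 ≡ 243 (mod 281)
47^2 = 2209 ≡ 242
47^4 ≡ 242^2 = 58564 ≡ 116
47^8 ≡ 116^2 = 13456 ≡ 249
47^16 ≡ 249^2 = 62001 ≡ 181
47^32 ≡ 181^2 = 32761 ≡ 165
47^64 ≡ 165^2 = 27225 ≡ 249
47^128 ≡ 249^2 = 62001 ≡ 181
220 = 128 + 64 + 16 + 8 + 4, so 47^220 ≡ 181·249·181·249·116 ≡ 172 (mod 281)
243·172 = 41796 ≡ 208 (mod 281)
208 ≡ 208 (mod 281), so the signature is genuine.

verifies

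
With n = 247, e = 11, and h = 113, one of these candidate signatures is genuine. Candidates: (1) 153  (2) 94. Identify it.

2

Candidate 1: 153^2 = 23409 ≡ 191; 153^4 ≡ 191^2 = 36481 ≡ 172; 153^8 ≡ 172^2 = 29584 ≡ 191; 11 = 8 + 2 + 1, so 153^11 ≡ 191·191·153 ≡ 134 (mod 247)
Candidate 2: 94^2 = 8836 ≡ 191; 94^4 ≡ 191^2 = 36481 ≡ 172; 94^8 ≡ 172^2 = 29584 ≡ 191; 11 = 8 + 2 + 1, so 94^11 ≡ 191·191·94 ≡ 113 (mod 247)
  → matches h = 113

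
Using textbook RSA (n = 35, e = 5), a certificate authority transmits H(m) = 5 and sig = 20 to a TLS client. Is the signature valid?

invalid

sig^2 ≡ 20^2 = 400 ≡ 15
sig^4 ≡ 15^2 = 225 ≡ 15
5 = 4 + 1, so sig^5 ≡ 15·20 ≡ 20 (mod 35)
20 ≠ 5, so verification fails.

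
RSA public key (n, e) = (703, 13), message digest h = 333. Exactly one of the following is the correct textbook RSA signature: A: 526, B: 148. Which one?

Candidate A: 526^13 mod 703 = 452
Candidate B: 148^13 mod 703 = 333
  → matches h = 333

B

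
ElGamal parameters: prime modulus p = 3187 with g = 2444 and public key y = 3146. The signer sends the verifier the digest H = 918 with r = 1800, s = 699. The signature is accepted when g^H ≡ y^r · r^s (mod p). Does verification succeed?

Left side g^H mod p:
2444^2 = 5973136 ≡ 698
2444^4 ≡ 698^2 = 487204 ≡ 2780
2444^8 ≡ 2780^2 = 7728400 ≡ 3112
2444^16 ≡ 3112^2 = 9684544 ≡ 2438
2444^32 ≡ 2438^2 = 5943844 ≡ 89
2444^64 ≡ 89^2 = 7921 ≡ 1547
2444^128 ≡ 1547^2 = 2393209 ≡ 2959
2444^256 ≡ 2959^2 = 8755681 ≡ 992
2444^512 ≡ 992^2 = 984064 ≡ 2468
918 = 512 + 256 + 128 + 16 + 4 + 2, so 2444^918 ≡ 2468·992·2959·2438·2780·698 ≡ 2626 (mod 3187)
Right side y^r · r^s mod p:
3146^2 = 9897316 ≡ 1681
3146^4 ≡ 1681^2 = 2825761 ≡ 2079
3146^8 ≡ 2079^2 = 4322241 ≡ 669
3146^16 ≡ 669^2 = 447561 ≡ 1381
3146^32 ≡ 1381^2 = 1907161 ≡ 1335
3146^64 ≡ 1335^2 = 1782225 ≡ 692
3146^128 ≡ 692^2 = 478864 ≡ 814
3146^256 ≡ 814^2 = 662596 ≡ 2887
3146^512 ≡ 2887^2 = 8334769 ≡ 764
3146^1024 ≡ 764^2 = 583696 ≡ 475
1800 = 1024 + 512 + 256 + 8, so 3146^1800 ≡ 475·764·2887·669 ≡ 1199 (mod 3187)
1800^2 = 3240000 ≡ 2008
1800^4 ≡ 2008^2 = 4032064 ≡ 509
1800^8 ≡ 509^2 = 259081 ≡ 934
1800^16 ≡ 934^2 = 872356 ≡ 2305
1800^32 ≡ 2305^2 = 5313025 ≡ 296
1800^64 ≡ 296^2 = 87616 ≡ 1567
1800^128 ≡ 1567^2 = 2455489 ≡ 1499
1800^256 ≡ 1499^2 = 2247001 ≡ 166
1800^512 ≡ 166^2 = 27556 ≡ 2060
699 = 512 + 128 + 32 + 16 + 8 + 2 + 1, so 1800^699 ≡ 2060·1499·296·2305·934·2008·1800 ≡ 2999 (mod 3187)
1199·2999 = 3595801 ≡ 865 (mod 3187)
2626 ≠ 865, so verification fails.

fails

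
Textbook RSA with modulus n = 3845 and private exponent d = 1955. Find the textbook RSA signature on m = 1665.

Squares mod 3845: m^1≡1665, m^2≡3825, m^4≡400, m^8≡2355, m^16≡1535, m^32≡3085, m^64≡850, m^128≡3485, m^256≡2715, m^512≡360, m^1024≡2715
1955 = 1024 + 512 + 256 + 128 + 32 + 2 + 1, so m^1955 ≡ 2715·360·2715·3485·3085·3825·1665 ≡ 3635 (mod 3845)

3635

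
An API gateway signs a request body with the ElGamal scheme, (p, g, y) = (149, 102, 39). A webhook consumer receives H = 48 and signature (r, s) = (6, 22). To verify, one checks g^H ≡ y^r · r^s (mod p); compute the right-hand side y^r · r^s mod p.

39^2 = 1521 ≡ 31
39^4 ≡ 31^2 = 961 ≡ 67
6 = 4 + 2, so 39^6 ≡ 67·31 ≡ 140 (mod 149)
6^2 = 36
6^4 ≡ 36^2 = 1296 ≡ 104
6^8 ≡ 104^2 = 10816 ≡ 88
6^16 ≡ 88^2 = 7744 ≡ 145
22 = 16 + 4 + 2, so 6^22 ≡ 145·104·36 ≡ 73 (mod 149)
y^r · r^s ≡ 140·73 = 10220 ≡ 88 (mod 149)

88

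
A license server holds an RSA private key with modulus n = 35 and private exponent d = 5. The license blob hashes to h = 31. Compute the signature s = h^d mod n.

26

Squares mod 35: h^1≡31, h^2≡16, h^4≡11
5 = 4 + 1, so h^5 ≡ 11·31 ≡ 26 (mod 35)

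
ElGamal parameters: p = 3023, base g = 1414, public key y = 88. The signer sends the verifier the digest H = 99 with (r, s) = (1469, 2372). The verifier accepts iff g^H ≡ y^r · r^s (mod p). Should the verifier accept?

reject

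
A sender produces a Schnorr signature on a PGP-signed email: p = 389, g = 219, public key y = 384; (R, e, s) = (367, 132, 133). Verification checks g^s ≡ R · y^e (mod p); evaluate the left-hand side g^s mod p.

266

219^2 = 47961 ≡ 114
219^4 ≡ 114^2 = 12996 ≡ 159
219^8 ≡ 159^2 = 25281 ≡ 385
219^16 ≡ 385^2 = 148225 ≡ 16
219^32 ≡ 16^2 = 256
219^64 ≡ 256^2 = 65536 ≡ 184
219^128 ≡ 184^2 = 33856 ≡ 13
133 = 128 + 4 + 1, so 219^133 ≡ 13·159·219 ≡ 266 (mod 389)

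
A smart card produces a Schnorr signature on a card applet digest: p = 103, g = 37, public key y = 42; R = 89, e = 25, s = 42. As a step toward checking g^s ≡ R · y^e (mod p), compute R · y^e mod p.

8

42^2 = 1764 ≡ 13
42^4 ≡ 13^2 = 169 ≡ 66
42^8 ≡ 66^2 = 4356 ≡ 30
42^16 ≡ 30^2 = 900 ≡ 76
25 = 16 + 8 + 1, so 42^25 ≡ 76·30·42 ≡ 73 (mod 103)
R · y^e ≡ 89·73 = 6497 ≡ 8 (mod 103)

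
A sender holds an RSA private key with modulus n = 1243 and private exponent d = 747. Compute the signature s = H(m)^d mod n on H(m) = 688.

(H(m))^2 ≡ 688^2 = 473344 ≡ 1004
(H(m))^4 ≡ 1004^2 = 1008016 ≡ 1186
(H(m))^8 ≡ 1186^2 = 1406596 ≡ 763
(H(m))^16 ≡ 763^2 = 582169 ≡ 445
(H(m))^32 ≡ 445^2 = 198025 ≡ 388
(H(m))^64 ≡ 388^2 = 150544 ≡ 141
(H(m))^128 ≡ 141^2 = 19881 ≡ 1236
(H(m))^256 ≡ 1236^2 = 1527696 ≡ 49
(H(m))^512 ≡ 49^2 = 2401 ≡ 1158
747 = 512 + 128 + 64 + 32 + 8 + 2 + 1, so (H(m))^747 ≡ 1158·1236·141·388·763·1004·688 ≡ 107 (mod 1243)

107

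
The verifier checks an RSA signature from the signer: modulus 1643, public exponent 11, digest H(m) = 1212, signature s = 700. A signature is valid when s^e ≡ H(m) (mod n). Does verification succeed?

Squares mod 1643: s^1≡700, s^2≡386, s^4≡1126, s^8≡1123
11 = 8 + 2 + 1, so s^11 ≡ 1123·386·700 ≡ 431 (mod 1643)
431 ≠ 1212, so verification fails.

fails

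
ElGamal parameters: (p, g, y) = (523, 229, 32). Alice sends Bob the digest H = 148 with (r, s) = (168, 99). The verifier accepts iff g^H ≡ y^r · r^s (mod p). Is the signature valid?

invalid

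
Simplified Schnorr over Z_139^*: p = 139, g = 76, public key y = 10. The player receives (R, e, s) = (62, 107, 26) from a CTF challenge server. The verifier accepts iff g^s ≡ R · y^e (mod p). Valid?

g^s mod p:
Squares mod 139: 76^1≡76, 76^2≡77, 76^4≡91, 76^8≡80, 76^16≡6
26 = 16 + 8 + 2, so 76^26 ≡ 6·80·77 ≡ 125 (mod 139)
R · y^e mod p:
Squares mod 139: 10^1≡10, 10^2≡100, 10^4≡131, 10^8≡64, 10^16≡65, 10^32≡55, 10^64≡106
107 = 64 + 32 + 8 + 2 + 1, so 10^107 ≡ 106·55·64·100·10 ≡ 76 (mod 139)
62·76 = 4712 ≡ 125 (mod 139)
125 ≡ 125 (mod 139); signature holds.

yes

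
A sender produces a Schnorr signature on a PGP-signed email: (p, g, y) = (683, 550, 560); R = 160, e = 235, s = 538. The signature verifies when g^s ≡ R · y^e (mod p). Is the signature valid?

invalid

g^s mod p:
550^2 = 302500 ≡ 614
550^4 ≡ 614^2 = 376996 ≡ 663
550^8 ≡ 663^2 = 439569 ≡ 400
550^16 ≡ 400^2 = 160000 ≡ 178
550^32 ≡ 178^2 = 31684 ≡ 266
550^64 ≡ 266^2 = 70756 ≡ 407
550^128 ≡ 407^2 = 165649 ≡ 363
550^256 ≡ 363^2 = 131769 ≡ 633
550^512 ≡ 633^2 = 400689 ≡ 451
538 = 512 + 16 + 8 + 2, so 550^538 ≡ 451·178·400·614 ≡ 373 (mod 683)
R · y^e mod p:
560^2 = 313600 ≡ 103
560^4 ≡ 103^2 = 10609 ≡ 364
560^8 ≡ 364^2 = 132496 ≡ 677
560^16 ≡ 677^2 = 458329 ≡ 36
560^32 ≡ 36^2 = 1296 ≡ 613
560^64 ≡ 613^2 = 375769 ≡ 119
560^128 ≡ 119^2 = 14161 ≡ 501
235 = 128 + 64 + 32 + 8 + 2 + 1, so 560^235 ≡ 501·119·613·677·103·560 ≡ 97 (mod 683)
160·97 = 15520 ≡ 494 (mod 683)
373 ≠ 494; the check fails.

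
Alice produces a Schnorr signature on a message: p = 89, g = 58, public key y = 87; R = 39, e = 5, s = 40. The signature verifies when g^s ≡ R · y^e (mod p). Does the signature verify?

g^s mod p:
58^2 = 3364 ≡ 71
58^4 ≡ 71^2 = 5041 ≡ 57
58^8 ≡ 57^2 = 3249 ≡ 45
58^16 ≡ 45^2 = 2025 ≡ 67
58^32 ≡ 67^2 = 4489 ≡ 39
40 = 32 + 8, so 58^40 ≡ 39·45 ≡ 64 (mod 89)
R · y^e mod p:
87^2 = 7569 ≡ 4
87^4 ≡ 4^2 = 16
5 = 4 + 1, so 87^5 ≡ 16·87 ≡ 57 (mod 89)
39·57 = 2223 ≡ 87 (mod 89)
64 ≠ 87; the check fails.

does not verify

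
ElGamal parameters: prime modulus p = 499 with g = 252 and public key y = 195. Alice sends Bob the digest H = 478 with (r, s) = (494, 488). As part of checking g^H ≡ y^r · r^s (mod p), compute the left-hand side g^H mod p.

397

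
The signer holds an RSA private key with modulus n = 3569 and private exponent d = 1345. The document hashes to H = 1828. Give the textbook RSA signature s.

H^2 ≡ 1828^2 = 3341584 ≡ 1000
H^4 ≡ 1000^2 = 1000000 ≡ 680
H^8 ≡ 680^2 = 462400 ≡ 1999
H^16 ≡ 1999^2 = 3996001 ≡ 2290
H^32 ≡ 2290^2 = 5244100 ≡ 1239
H^64 ≡ 1239^2 = 1535121 ≡ 451
H^128 ≡ 451^2 = 203401 ≡ 3537
H^256 ≡ 3537^2 = 12510369 ≡ 1024
H^512 ≡ 1024^2 = 1048576 ≡ 2859
H^1024 ≡ 2859^2 = 8173881 ≡ 871
1345 = 1024 + 256 + 64 + 1, so H^1345 ≡ 871·1024·451·1828 ≡ 237 (mod 3569)

237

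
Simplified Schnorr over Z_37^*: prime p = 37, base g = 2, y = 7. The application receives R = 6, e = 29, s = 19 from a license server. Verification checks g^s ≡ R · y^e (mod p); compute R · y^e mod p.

35

Squares mod 37: 7^1≡7, 7^2≡12, 7^4≡33, 7^8≡16, 7^16≡34
29 = 16 + 8 + 4 + 1, so 7^29 ≡ 34·16·33·7 ≡ 12 (mod 37)
R · y^e ≡ 6·12 = 72 ≡ 35 (mod 37)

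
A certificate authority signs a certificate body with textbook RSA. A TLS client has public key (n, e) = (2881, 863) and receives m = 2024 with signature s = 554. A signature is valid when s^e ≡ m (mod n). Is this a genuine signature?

Squares mod 2881: s^1≡554, s^2≡1530, s^4≡1528, s^8≡1174, s^16≡1158, s^32≡1299, s^64≡2016, s^128≡2046, s^256≡23, s^512≡529
863 = 512 + 256 + 64 + 16 + 8 + 4 + 2 + 1, so s^863 ≡ 529·23·2016·1158·1174·1528·1530·554 ≡ 369 (mod 2881)
s^863 mod 2881 = 369, but m = 2024.

forged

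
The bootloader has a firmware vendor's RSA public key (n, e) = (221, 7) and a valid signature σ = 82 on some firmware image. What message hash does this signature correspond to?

108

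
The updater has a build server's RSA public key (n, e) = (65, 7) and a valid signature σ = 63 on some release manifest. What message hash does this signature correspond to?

σ^2 ≡ 63^2 = 3969 ≡ 4
σ^4 ≡ 4^2 = 16
7 = 4 + 2 + 1, so σ^7 ≡ 16·4·63 ≡ 2 (mod 65)

2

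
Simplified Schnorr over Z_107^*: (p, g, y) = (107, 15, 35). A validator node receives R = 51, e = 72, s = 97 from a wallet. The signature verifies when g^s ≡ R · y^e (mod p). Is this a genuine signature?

genuine

g^s mod p:
Squares mod 107: 15^1≡15, 15^2≡11, 15^4≡14, 15^8≡89, 15^16≡3, 15^32≡9, 15^64≡81
97 = 64 + 32 + 1, so 15^97 ≡ 81·9·15 ≡ 21 (mod 107)
R · y^e mod p:
Squares mod 107: 35^1≡35, 35^2≡48, 35^4≡57, 35^8≡39, 35^16≡23, 35^32≡101, 35^64≡36
72 = 64 + 8, so 35^72 ≡ 36·39 ≡ 13 (mod 107)
51·13 = 663 ≡ 21 (mod 107)
21 ≡ 21 (mod 107); signature holds.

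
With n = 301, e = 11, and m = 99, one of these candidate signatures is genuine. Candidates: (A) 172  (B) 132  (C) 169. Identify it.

C

Candidate A: Squares mod 301: 172^1≡172, 172^2≡86, 172^4≡172, 172^8≡86; 11 = 8 + 2 + 1, so 172^11 ≡ 86·86·172 ≡ 86 (mod 301)
Candidate B: Squares mod 301: 132^1≡132, 132^2≡267, 132^4≡253, 132^8≡197; 11 = 8 + 2 + 1, so 132^11 ≡ 197·267·132 ≡ 202 (mod 301)
Candidate C: Squares mod 301: 169^1≡169, 169^2≡267, 169^4≡253, 169^8≡197; 11 = 8 + 2 + 1, so 169^11 ≡ 197·267·169 ≡ 99 (mod 301)
  → matches m = 99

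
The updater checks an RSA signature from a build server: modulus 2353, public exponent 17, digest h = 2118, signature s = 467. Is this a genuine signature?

s^17 mod 2353 = 2118
Since 2118 equals the digest 2118, verification succeeds.

genuine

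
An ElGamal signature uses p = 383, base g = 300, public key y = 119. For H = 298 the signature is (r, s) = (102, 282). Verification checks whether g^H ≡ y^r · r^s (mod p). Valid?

Left side g^H mod p:
300^298 mod 383 = 276
Right side y^r · r^s mod p:
119^102 mod 383 = 175
102^282 mod 383 = 27
175·27 = 4725 ≡ 129 (mod 383)
276 ≠ 129, so verification fails.

no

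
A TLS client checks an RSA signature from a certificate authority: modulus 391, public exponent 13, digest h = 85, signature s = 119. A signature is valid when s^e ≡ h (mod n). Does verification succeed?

passes

s^2 ≡ 119^2 = 14161 ≡ 85
s^4 ≡ 85^2 = 7225 ≡ 187
s^8 ≡ 187^2 = 34969 ≡ 170
13 = 8 + 4 + 1, so s^13 ≡ 170·187·119 ≡ 85 (mod 391)
Since 85 equals the digest 85, verification succeeds.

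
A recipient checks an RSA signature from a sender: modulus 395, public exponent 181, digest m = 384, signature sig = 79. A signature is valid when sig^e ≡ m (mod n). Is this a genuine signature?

sig^2 ≡ 79^2 = 6241 ≡ 316
sig^4 ≡ 316^2 = 99856 ≡ 316
sig^8 ≡ 316^2 = 99856 ≡ 316
sig^16 ≡ 316^2 = 99856 ≡ 316
sig^32 ≡ 316^2 = 99856 ≡ 316
sig^64 ≡ 316^2 = 99856 ≡ 316
sig^128 ≡ 316^2 = 99856 ≡ 316
181 = 128 + 32 + 16 + 4 + 1, so sig^181 ≡ 316·316·316·316·79 ≡ 79 (mod 395)
The recovered value 79 does not match the digest 384.

forged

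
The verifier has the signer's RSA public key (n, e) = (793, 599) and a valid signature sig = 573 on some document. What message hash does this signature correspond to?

sig^2 ≡ 573^2 = 328329 ≡ 27
sig^4 ≡ 27^2 = 729
sig^8 ≡ 729^2 = 531441 ≡ 131
sig^16 ≡ 131^2 = 17161 ≡ 508
sig^32 ≡ 508^2 = 258064 ≡ 339
sig^64 ≡ 339^2 = 114921 ≡ 729
sig^128 ≡ 729^2 = 531441 ≡ 131
sig^256 ≡ 131^2 = 17161 ≡ 508
sig^512 ≡ 508^2 = 258064 ≡ 339
599 = 512 + 64 + 16 + 4 + 2 + 1, so sig^599 ≡ 339·729·508·729·27·573 ≡ 638 (mod 793)

638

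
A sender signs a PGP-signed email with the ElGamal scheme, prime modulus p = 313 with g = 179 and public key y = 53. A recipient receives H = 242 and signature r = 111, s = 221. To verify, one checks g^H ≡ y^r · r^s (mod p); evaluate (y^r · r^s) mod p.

53^2 = 2809 ≡ 305
53^4 ≡ 305^2 = 93025 ≡ 64
53^8 ≡ 64^2 = 4096 ≡ 27
53^16 ≡ 27^2 = 729 ≡ 103
53^32 ≡ 103^2 = 10609 ≡ 280
53^64 ≡ 280^2 = 78400 ≡ 150
111 = 64 + 32 + 8 + 4 + 2 + 1, so 53^111 ≡ 150·280·27·64·305·53 ≡ 95 (mod 313)
111^2 = 12321 ≡ 114
111^4 ≡ 114^2 = 12996 ≡ 163
111^8 ≡ 163^2 = 26569 ≡ 277
111^16 ≡ 277^2 = 76729 ≡ 44
111^32 ≡ 44^2 = 1936 ≡ 58
111^64 ≡ 58^2 = 3364 ≡ 234
111^128 ≡ 234^2 = 54756 ≡ 294
221 = 128 + 64 + 16 + 8 + 4 + 1, so 111^221 ≡ 294·234·44·277·163·111 ≡ 5 (mod 313)
y^r · r^s ≡ 95·5 = 475 ≡ 162 (mod 313)

162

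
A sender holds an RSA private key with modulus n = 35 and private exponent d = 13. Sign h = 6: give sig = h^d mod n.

6

Squares mod 35: h^1≡6, h^2≡1, h^4≡1, h^8≡1
13 = 8 + 4 + 1, so h^13 ≡ 1·1·6 ≡ 6 (mod 35)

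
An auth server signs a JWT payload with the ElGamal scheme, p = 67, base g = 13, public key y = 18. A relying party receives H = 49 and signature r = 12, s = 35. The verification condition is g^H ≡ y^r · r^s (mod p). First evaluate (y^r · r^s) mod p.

18^2 = 324 ≡ 56
18^4 ≡ 56^2 = 3136 ≡ 54
18^8 ≡ 54^2 = 2916 ≡ 35
12 = 8 + 4, so 18^12 ≡ 35·54 ≡ 14 (mod 67)
12^2 = 144 ≡ 10
12^4 ≡ 10^2 = 100 ≡ 33
12^8 ≡ 33^2 = 1089 ≡ 17
12^16 ≡ 17^2 = 289 ≡ 21
12^32 ≡ 21^2 = 441 ≡ 39
35 = 32 + 2 + 1, so 12^35 ≡ 39·10·12 ≡ 57 (mod 67)
y^r · r^s ≡ 14·57 = 798 ≡ 61 (mod 67)

61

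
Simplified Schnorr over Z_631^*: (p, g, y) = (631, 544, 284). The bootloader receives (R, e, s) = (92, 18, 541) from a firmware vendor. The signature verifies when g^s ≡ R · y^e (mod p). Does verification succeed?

g^s mod p:
Squares mod 631: 544^1≡544, 544^2≡628, 544^4≡9, 544^8≡81, 544^16≡251, 544^32≡532, 544^64≡336, 544^128≡578, 544^256≡285, 544^512≡457
541 = 512 + 16 + 8 + 4 + 1, so 544^541 ≡ 457·251·81·9·544 ≡ 66 (mod 631)
R · y^e mod p:
Squares mod 631: 284^1≡284, 284^2≡519, 284^4≡555, 284^8≡97, 284^16≡575
18 = 16 + 2, so 284^18 ≡ 575·519 ≡ 593 (mod 631)
92·593 = 54556 ≡ 290 (mod 631)
66 ≠ 290; the check fails.

fails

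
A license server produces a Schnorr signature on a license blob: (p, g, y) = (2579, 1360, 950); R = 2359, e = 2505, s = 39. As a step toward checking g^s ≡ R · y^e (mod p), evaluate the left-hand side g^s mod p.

1360^2 = 1849600 ≡ 457
1360^4 ≡ 457^2 = 208849 ≡ 2529
1360^8 ≡ 2529^2 = 6395841 ≡ 2500
1360^16 ≡ 2500^2 = 6250000 ≡ 1083
1360^32 ≡ 1083^2 = 1172889 ≡ 2023
39 = 32 + 4 + 2 + 1, so 1360^39 ≡ 2023·2529·457·1360 ≡ 495 (mod 2579)

495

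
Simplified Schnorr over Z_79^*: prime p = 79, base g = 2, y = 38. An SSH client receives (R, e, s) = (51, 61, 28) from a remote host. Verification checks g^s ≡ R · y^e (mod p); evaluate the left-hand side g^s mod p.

13

Squares mod 79: 2^1≡2, 2^2≡4, 2^4≡16, 2^8≡19, 2^16≡45
28 = 16 + 8 + 4, so 2^28 ≡ 45·19·16 ≡ 13 (mod 79)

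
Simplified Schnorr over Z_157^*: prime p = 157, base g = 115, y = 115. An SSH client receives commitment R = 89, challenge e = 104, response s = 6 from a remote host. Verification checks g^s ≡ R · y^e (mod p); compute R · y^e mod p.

99

Squares mod 157: 115^1≡115, 115^2≡37, 115^4≡113, 115^8≡52, 115^16≡35, 115^32≡126, 115^64≡19
104 = 64 + 32 + 8, so 115^104 ≡ 19·126·52 ≡ 144 (mod 157)
R · y^e ≡ 89·144 = 12816 ≡ 99 (mod 157)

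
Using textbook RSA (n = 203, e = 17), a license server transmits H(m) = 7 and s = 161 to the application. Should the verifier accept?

s^2 ≡ 161^2 = 25921 ≡ 140
s^4 ≡ 140^2 = 19600 ≡ 112
s^8 ≡ 112^2 = 12544 ≡ 161
s^16 ≡ 161^2 = 25921 ≡ 140
17 = 16 + 1, so s^17 ≡ 140·161 ≡ 7 (mod 203)
s^17 mod 203 = 7 matches H(m).

accept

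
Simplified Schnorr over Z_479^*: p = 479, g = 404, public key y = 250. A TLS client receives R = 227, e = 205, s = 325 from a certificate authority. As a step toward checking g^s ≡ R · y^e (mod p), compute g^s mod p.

Squares mod 479: 404^1≡404, 404^2≡356, 404^4≡280, 404^8≡323, 404^16≡386, 404^32≡27, 404^64≡250, 404^128≡230, 404^256≡210
325 = 256 + 64 + 4 + 1, so 404^325 ≡ 210·250·280·404 ≡ 409 (mod 479)

409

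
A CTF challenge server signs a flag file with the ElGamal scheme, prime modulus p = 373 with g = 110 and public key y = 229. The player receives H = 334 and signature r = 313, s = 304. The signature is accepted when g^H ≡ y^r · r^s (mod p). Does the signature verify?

verifies

Left side g^H mod p:
110^2 = 12100 ≡ 164
110^4 ≡ 164^2 = 26896 ≡ 40
110^8 ≡ 40^2 = 1600 ≡ 108
110^16 ≡ 108^2 = 11664 ≡ 101
110^32 ≡ 101^2 = 10201 ≡ 130
110^64 ≡ 130^2 = 16900 ≡ 115
110^128 ≡ 115^2 = 13225 ≡ 170
110^256 ≡ 170^2 = 28900 ≡ 179
334 = 256 + 64 + 8 + 4 + 2, so 110^334 ≡ 179·115·108·40·164 ≡ 266 (mod 373)
Right side y^r · r^s mod p:
229^2 = 52441 ≡ 221
229^4 ≡ 221^2 = 48841 ≡ 351
229^8 ≡ 351^2 = 123201 ≡ 111
229^16 ≡ 111^2 = 12321 ≡ 12
229^32 ≡ 12^2 = 144
229^64 ≡ 144^2 = 20736 ≡ 221
229^128 ≡ 221^2 = 48841 ≡ 351
229^256 ≡ 351^2 = 123201 ≡ 111
313 = 256 + 32 + 16 + 8 + 1, so 229^313 ≡ 111·144·12·111·229 ≡ 254 (mod 373)
313^2 = 97969 ≡ 243
313^4 ≡ 243^2 = 59049 ≡ 115
313^8 ≡ 115^2 = 13225 ≡ 170
313^16 ≡ 170^2 = 28900 ≡ 179
313^32 ≡ 179^2 = 32041 ≡ 336
313^64 ≡ 336^2 = 112896 ≡ 250
313^128 ≡ 250^2 = 62500 ≡ 209
313^256 ≡ 209^2 = 43681 ≡ 40
304 = 256 + 32 + 16, so 313^304 ≡ 40·336·179 ≡ 283 (mod 373)
254·283 = 71882 ≡ 266 (mod 373)
266 ≡ 266 (mod 373), so the signature is genuine.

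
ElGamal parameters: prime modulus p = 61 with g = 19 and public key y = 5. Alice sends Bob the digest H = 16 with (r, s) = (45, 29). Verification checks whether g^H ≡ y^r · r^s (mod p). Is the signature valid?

valid

Left side g^H mod p:
19^2 = 361 ≡ 56
19^4 ≡ 56^2 = 3136 ≡ 25
19^8 ≡ 25^2 = 625 ≡ 15
19^16 ≡ 15^2 = 225 ≡ 42
Right side y^r · r^s mod p:
5^2 = 25
5^4 ≡ 25^2 = 625 ≡ 15
5^8 ≡ 15^2 = 225 ≡ 42
5^16 ≡ 42^2 = 1764 ≡ 56
5^32 ≡ 56^2 = 3136 ≡ 25
45 = 32 + 8 + 4 + 1, so 5^45 ≡ 25·42·15·5 ≡ 60 (mod 61)
45^2 = 2025 ≡ 12
45^4 ≡ 12^2 = 144 ≡ 22
45^8 ≡ 22^2 = 484 ≡ 57
45^16 ≡ 57^2 = 3249 ≡ 16
29 = 16 + 8 + 4 + 1, so 45^29 ≡ 16·57·22·45 ≡ 19 (mod 61)
60·19 = 1140 ≡ 42 (mod 61)
42 ≡ 42 (mod 61), so the signature is genuine.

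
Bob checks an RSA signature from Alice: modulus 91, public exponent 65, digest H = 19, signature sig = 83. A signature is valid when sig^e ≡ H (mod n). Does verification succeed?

sig^2 ≡ 83^2 = 6889 ≡ 64
sig^4 ≡ 64^2 = 4096 ≡ 1
sig^8 ≡ 1^2 = 1
sig^16 ≡ 1^2 = 1
sig^32 ≡ 1^2 = 1
sig^64 ≡ 1^2 = 1
65 = 64 + 1, so sig^65 ≡ 1·83 ≡ 83 (mod 91)
83 ≠ 19, so verification fails.

fails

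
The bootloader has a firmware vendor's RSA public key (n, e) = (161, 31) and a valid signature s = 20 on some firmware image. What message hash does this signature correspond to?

s^2 ≡ 20^2 = 400 ≡ 78
s^4 ≡ 78^2 = 6084 ≡ 127
s^8 ≡ 127^2 = 16129 ≡ 29
s^16 ≡ 29^2 = 841 ≡ 36
31 = 16 + 8 + 4 + 2 + 1, so s^31 ≡ 36·29·127·78·20 ≡ 97 (mod 161)

97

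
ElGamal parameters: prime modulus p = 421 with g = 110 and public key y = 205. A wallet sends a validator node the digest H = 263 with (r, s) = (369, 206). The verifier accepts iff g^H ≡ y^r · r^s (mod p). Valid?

no

Left side g^H mod p:
Squares mod 421: 110^1≡110, 110^2≡312, 110^4≡93, 110^8≡229, 110^16≡237, 110^32≡176, 110^64≡243, 110^128≡109, 110^256≡93
263 = 256 + 4 + 2 + 1, so 110^263 ≡ 93·93·312·110 ≡ 52 (mod 421)
Right side y^r · r^s mod p:
Squares mod 421: 205^1≡205, 205^2≡346, 205^4≡152, 205^8≡370, 205^16≡75, 205^32≡152, 205^64≡370, 205^128≡75, 205^256≡152
369 = 256 + 64 + 32 + 16 + 1, so 205^369 ≡ 152·370·152·75·205 ≡ 6 (mod 421)
Squares mod 421: 369^1≡369, 369^2≡178, 369^4≡109, 369^8≡93, 369^16≡229, 369^32≡237, 369^64≡176, 369^128≡243
206 = 128 + 64 + 8 + 4 + 2, so 369^206 ≡ 243·176·93·109·178 ≡ 112 (mod 421)
6·112 = 672 ≡ 251 (mod 421)
52 ≠ 251, so verification fails.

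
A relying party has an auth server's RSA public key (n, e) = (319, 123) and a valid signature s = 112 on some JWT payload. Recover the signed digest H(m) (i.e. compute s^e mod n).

140

s^2 ≡ 112^2 = 12544 ≡ 103
s^4 ≡ 103^2 = 10609 ≡ 82
s^8 ≡ 82^2 = 6724 ≡ 25
s^16 ≡ 25^2 = 625 ≡ 306
s^32 ≡ 306^2 = 93636 ≡ 169
s^64 ≡ 169^2 = 28561 ≡ 170
123 = 64 + 32 + 16 + 8 + 2 + 1, so s^123 ≡ 170·169·306·25·103·112 ≡ 140 (mod 319)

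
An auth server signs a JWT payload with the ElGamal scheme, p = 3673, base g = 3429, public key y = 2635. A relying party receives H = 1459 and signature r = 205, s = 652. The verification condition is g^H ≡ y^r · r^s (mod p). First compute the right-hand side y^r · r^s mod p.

3124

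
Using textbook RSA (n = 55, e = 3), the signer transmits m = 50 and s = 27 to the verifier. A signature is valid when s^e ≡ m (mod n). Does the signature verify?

s^3 mod 55 = 48
s^3 mod 55 = 48, but m = 50.

does not verify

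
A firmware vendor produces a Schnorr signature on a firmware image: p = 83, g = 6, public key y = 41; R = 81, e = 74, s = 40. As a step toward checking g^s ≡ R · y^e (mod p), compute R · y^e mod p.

41^2 = 1681 ≡ 21
41^4 ≡ 21^2 = 441 ≡ 26
41^8 ≡ 26^2 = 676 ≡ 12
41^16 ≡ 12^2 = 144 ≡ 61
41^32 ≡ 61^2 = 3721 ≡ 69
41^64 ≡ 69^2 = 4761 ≡ 30
74 = 64 + 8 + 2, so 41^74 ≡ 30·12·21 ≡ 7 (mod 83)
R · y^e ≡ 81·7 = 567 ≡ 69 (mod 83)

69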